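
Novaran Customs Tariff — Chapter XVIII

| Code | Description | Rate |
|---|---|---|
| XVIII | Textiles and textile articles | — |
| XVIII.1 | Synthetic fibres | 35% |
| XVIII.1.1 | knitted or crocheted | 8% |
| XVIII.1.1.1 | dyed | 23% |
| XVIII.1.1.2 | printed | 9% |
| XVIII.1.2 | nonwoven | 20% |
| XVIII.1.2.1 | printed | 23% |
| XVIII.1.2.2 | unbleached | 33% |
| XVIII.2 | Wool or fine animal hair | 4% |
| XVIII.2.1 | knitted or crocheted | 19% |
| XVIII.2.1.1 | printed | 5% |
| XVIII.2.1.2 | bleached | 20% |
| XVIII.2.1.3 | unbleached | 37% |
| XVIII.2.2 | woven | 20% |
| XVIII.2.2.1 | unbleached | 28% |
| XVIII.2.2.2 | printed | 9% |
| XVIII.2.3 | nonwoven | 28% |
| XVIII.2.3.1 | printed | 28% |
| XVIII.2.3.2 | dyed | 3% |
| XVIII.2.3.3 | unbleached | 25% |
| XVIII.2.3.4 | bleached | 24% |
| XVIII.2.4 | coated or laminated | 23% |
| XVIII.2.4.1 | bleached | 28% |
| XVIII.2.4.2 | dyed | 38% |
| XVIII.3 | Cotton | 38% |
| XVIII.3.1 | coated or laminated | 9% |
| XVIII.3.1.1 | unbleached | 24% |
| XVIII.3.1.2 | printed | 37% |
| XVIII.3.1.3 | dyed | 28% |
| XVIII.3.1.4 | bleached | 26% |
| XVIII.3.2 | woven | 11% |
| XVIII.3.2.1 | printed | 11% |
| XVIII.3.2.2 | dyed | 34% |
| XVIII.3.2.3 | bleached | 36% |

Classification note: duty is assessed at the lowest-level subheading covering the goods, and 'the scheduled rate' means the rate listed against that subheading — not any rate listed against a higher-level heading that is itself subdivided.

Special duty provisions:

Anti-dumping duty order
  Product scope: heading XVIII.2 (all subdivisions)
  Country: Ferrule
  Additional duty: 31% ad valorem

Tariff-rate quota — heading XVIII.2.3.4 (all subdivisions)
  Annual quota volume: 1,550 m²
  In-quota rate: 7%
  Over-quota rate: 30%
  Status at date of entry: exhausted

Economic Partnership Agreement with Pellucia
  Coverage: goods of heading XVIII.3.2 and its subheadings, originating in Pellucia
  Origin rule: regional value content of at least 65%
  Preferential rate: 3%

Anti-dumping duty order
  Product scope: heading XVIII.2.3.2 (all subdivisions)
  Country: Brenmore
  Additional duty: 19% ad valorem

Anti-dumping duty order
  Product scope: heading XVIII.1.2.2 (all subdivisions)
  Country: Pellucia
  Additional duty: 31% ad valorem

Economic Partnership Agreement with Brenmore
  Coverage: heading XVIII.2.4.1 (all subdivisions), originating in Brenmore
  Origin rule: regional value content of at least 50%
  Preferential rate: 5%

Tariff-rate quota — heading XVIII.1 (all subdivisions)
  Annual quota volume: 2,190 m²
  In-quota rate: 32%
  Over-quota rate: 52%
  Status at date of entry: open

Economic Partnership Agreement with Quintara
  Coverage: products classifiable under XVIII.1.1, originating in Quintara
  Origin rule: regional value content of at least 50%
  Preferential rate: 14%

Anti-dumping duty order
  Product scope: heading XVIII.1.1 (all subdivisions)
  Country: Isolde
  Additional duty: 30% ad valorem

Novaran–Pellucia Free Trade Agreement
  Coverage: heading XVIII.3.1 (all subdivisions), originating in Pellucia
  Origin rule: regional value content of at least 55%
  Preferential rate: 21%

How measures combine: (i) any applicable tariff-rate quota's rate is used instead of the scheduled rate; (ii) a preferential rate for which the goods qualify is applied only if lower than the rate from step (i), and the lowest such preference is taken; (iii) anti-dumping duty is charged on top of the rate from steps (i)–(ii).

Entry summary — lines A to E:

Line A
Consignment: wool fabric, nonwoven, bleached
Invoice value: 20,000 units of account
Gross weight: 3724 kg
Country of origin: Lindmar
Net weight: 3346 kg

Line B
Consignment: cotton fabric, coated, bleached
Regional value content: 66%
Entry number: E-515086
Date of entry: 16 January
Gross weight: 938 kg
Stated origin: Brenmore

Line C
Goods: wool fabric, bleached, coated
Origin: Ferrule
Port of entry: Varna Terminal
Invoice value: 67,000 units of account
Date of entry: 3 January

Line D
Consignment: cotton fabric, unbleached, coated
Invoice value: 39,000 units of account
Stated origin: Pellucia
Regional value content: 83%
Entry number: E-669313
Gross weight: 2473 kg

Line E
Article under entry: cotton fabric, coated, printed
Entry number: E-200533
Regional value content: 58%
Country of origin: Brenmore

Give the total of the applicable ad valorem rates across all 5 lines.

173%

Line A: wool → XVIII.2; nonwoven → XVIII.2.3; bleached → XVIII.2.3.4. Scheduled 24%. quota on XVIII.2.3.4 exhausted → over-quota 30%. → 30%.
Line B: cotton → XVIII.3; coated → XVIII.3.1; bleached → XVIII.3.1.4. Scheduled 26%. Brenmore agreement on XVIII.2.4.1: XVIII.3.1.4 not covered. → 26%.
Line C: wool → XVIII.2; coated → XVIII.2.4; bleached → XVIII.2.4.1. Scheduled 28%. anti-dumping (Ferrule, XVIII.2): +31%; total 28% + 31% = 59%. → 59%.
Line D: cotton → XVIII.3; coated → XVIII.3.1; unbleached → XVIII.3.1.1. Scheduled 24%. Pellucia agreement on XVIII.3.2: XVIII.3.1.1 not covered; Pellucia agreement on XVIII.3.1: RVC ≥ 55% → 21% available; preferential 21%. → 21%.
Line E: cotton → XVIII.3; coated → XVIII.3.1; printed → XVIII.3.1.2. Scheduled 37%. Brenmore agreement on XVIII.2.4.1: XVIII.3.1.2 not covered. → 37%.
Sum: 30% + 26% + 59% + 21% + 37% = 173%.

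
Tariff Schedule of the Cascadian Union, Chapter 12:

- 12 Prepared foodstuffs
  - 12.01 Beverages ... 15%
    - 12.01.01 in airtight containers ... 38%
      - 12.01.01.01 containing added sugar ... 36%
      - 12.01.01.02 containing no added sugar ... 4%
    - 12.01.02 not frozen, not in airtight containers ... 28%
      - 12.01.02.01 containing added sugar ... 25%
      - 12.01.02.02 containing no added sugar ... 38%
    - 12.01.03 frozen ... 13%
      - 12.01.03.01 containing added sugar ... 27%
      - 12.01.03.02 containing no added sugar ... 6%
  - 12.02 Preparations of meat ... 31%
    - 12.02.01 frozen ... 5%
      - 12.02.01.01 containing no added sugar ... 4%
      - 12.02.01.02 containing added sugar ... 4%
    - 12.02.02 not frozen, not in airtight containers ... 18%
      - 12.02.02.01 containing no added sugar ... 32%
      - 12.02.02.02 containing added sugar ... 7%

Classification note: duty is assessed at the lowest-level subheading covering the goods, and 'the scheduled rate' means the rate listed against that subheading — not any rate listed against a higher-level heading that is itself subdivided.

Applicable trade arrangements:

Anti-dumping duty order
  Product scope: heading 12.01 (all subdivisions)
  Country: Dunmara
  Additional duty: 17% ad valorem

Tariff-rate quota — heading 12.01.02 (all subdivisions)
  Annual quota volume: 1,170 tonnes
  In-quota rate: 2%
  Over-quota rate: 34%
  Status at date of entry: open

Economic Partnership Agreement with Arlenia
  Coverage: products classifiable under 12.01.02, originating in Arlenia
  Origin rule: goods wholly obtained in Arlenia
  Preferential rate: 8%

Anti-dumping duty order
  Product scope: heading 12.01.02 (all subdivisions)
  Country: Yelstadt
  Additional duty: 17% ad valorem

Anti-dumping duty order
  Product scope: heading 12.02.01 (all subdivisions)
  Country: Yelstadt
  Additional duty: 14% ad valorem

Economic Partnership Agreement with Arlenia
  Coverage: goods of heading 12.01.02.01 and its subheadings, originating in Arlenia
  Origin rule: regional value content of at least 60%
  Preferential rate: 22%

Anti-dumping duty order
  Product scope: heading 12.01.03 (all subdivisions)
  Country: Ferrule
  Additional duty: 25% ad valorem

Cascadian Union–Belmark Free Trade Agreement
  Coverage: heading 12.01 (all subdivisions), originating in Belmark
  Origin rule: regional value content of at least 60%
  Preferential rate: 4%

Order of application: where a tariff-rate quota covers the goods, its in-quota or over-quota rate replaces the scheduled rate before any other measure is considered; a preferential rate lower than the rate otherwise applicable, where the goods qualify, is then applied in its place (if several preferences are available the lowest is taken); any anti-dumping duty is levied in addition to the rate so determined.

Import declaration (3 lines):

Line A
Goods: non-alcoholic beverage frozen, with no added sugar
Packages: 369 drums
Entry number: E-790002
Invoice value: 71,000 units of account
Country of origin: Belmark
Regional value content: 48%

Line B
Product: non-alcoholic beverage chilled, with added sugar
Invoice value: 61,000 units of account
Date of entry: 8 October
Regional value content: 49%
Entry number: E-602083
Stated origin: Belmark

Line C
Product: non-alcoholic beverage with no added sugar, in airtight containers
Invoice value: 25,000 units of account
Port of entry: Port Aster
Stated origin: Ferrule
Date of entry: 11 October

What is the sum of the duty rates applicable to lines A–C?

Line A: non-alcoholic beverage → 12.01; frozen → 12.01.03; with no added sugar → 12.01.03.02. Scheduled 6%. Belmark agreement on 12.01: RVC < 60%. → 6%.
Line B: non-alcoholic beverage → 12.01; chilled → 12.01.02; with added sugar → 12.01.02.01. Scheduled 25%. quota on 12.01.02 open → in-quota 2%; Belmark agreement on 12.01: RVC < 60%. → 2%.
Line C: non-alcoholic beverage → 12.01; in airtight containers → 12.01.01; with no added sugar → 12.01.01.02. Scheduled 4%. No special measure applies. → 4%.
Sum: 6% + 2% + 4% = 12%.

12%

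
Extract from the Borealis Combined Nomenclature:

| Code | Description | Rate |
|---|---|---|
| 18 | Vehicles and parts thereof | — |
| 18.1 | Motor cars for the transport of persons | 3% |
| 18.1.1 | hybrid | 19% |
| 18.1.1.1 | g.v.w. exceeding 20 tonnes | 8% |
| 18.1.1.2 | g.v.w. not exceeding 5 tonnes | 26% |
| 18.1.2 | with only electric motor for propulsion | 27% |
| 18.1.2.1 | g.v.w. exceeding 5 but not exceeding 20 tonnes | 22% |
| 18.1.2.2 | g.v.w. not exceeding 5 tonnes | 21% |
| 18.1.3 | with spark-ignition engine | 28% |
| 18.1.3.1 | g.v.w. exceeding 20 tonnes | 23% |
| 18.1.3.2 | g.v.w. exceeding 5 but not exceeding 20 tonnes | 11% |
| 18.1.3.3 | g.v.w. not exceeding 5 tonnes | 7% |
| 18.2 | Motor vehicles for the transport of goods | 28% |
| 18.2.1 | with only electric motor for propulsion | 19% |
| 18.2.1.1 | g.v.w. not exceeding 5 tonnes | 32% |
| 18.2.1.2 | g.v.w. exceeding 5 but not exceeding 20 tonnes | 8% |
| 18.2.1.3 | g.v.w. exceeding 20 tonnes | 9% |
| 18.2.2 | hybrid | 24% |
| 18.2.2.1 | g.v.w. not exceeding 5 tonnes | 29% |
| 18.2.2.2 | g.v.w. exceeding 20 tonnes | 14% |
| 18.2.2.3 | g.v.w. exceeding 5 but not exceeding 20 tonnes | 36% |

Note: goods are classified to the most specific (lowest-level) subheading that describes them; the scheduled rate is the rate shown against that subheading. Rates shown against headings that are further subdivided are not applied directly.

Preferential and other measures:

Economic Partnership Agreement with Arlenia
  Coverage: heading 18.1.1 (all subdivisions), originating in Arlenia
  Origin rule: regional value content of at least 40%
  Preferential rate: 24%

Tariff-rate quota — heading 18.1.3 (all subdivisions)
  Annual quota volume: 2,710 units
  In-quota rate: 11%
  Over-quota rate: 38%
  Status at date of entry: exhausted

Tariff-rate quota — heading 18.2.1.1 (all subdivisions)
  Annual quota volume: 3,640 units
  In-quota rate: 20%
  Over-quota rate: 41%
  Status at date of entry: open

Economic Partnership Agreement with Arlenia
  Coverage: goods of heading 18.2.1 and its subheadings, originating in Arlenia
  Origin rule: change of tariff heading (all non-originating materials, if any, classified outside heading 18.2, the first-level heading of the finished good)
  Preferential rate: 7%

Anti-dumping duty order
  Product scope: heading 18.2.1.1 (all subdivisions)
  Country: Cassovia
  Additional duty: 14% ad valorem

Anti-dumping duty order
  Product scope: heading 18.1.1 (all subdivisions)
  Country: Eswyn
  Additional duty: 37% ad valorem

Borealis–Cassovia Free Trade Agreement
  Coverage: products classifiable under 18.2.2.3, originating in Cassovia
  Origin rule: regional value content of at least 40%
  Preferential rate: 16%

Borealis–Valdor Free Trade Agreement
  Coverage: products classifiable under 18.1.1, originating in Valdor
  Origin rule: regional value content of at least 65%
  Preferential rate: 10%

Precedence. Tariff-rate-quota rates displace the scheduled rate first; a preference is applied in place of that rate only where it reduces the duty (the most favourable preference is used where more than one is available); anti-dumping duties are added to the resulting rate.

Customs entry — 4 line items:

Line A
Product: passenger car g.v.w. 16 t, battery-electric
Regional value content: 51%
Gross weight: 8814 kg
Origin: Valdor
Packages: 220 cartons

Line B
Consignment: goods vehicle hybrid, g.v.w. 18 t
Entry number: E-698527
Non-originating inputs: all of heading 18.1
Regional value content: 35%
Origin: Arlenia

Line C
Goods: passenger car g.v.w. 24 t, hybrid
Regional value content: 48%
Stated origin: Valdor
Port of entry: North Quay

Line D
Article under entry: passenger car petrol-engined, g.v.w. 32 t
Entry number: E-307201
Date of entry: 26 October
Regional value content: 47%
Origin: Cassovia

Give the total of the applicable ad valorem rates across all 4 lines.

Line A: passenger car → 18.1; battery-electric → 18.1.2; g.v.w. 16 t → 18.1.2.1. Scheduled 22%. Valdor agreement on 18.1.1: 18.1.2.1 not covered. → 22%.
Line B: goods vehicle → 18.2; hybrid → 18.2.2; g.v.w. 18 t → 18.2.2.3. Scheduled 36%. Arlenia agreement on 18.1.1: 18.2.2.3 not covered; Arlenia agreement on 18.2.1: 18.2.2.3 not covered. → 36%.
Line C: passenger car → 18.1; hybrid → 18.1.1; g.v.w. 24 t → 18.1.1.1. Scheduled 8%. Valdor agreement on 18.1.1: RVC < 65%. → 8%.
Line D: passenger car → 18.1; petrol-engined → 18.1.3; g.v.w. 32 t → 18.1.3.1. Scheduled 23%. quota on 18.1.3 exhausted → over-quota 38%; Cassovia agreement on 18.2.2.3: 18.1.3.1 not covered. → 38%.
Sum: 22% + 36% + 8% + 38% = 104%.

104%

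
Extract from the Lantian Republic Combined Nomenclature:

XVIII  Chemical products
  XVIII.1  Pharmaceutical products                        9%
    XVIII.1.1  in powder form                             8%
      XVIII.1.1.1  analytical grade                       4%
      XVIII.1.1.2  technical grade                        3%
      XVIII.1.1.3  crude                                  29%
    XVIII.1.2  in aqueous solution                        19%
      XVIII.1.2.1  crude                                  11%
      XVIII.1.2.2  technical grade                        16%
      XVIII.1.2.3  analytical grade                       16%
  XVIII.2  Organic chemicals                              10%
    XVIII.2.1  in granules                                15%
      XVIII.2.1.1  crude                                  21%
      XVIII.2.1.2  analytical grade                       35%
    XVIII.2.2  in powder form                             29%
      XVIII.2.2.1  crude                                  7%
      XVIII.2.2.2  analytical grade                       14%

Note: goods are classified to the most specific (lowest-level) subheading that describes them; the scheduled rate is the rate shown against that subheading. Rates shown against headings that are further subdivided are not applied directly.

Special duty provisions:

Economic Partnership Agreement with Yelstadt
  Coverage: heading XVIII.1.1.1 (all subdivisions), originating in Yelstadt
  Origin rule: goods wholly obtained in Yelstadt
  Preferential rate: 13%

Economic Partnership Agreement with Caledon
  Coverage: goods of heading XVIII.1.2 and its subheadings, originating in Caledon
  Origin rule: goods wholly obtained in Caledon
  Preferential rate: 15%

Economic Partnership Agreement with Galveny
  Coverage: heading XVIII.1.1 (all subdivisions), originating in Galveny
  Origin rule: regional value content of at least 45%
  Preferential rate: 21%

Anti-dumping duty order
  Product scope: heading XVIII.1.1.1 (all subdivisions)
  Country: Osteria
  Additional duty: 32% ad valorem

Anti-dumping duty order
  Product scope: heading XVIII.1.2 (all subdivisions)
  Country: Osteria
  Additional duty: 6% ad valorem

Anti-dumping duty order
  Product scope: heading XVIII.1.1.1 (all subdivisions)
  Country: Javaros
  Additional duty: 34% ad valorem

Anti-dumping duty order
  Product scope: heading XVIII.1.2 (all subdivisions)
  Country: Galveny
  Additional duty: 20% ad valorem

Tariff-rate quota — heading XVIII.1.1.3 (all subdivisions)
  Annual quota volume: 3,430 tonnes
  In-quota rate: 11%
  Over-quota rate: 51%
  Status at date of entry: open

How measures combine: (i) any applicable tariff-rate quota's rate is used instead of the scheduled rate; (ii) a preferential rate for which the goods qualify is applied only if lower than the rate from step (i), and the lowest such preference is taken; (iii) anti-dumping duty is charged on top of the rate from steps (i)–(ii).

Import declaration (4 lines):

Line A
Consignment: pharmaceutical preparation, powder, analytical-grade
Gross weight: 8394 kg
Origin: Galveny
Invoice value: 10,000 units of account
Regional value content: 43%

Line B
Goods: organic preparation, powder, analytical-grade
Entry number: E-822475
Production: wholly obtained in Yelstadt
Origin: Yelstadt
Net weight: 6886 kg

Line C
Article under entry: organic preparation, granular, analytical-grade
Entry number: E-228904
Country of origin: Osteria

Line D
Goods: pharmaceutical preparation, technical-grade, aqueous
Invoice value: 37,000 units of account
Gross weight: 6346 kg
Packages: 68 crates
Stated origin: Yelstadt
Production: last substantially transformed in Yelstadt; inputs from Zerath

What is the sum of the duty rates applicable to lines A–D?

69%

Line A: pharmaceutical → XVIII.1; powder → XVIII.1.1; analytical-grade → XVIII.1.1.1. Scheduled 4%. Galveny agreement on XVIII.1.1: RVC < 45%. → 4%.
Line B: organic → XVIII.2; powder → XVIII.2.2; analytical-grade → XVIII.2.2.2. Scheduled 14%. Yelstadt agreement on XVIII.1.1.1: XVIII.2.2.2 not covered. → 14%.
Line C: organic → XVIII.2; granular → XVIII.2.1; analytical-grade → XVIII.2.1.2. Scheduled 35%. No special measure applies. → 35%.
Line D: pharmaceutical → XVIII.1; aqueous → XVIII.1.2; technical-grade → XVIII.1.2.2. Scheduled 16%. Yelstadt agreement on XVIII.1.1.1: XVIII.1.2.2 not covered. → 16%.
Sum: 4% + 14% + 35% + 16% = 69%.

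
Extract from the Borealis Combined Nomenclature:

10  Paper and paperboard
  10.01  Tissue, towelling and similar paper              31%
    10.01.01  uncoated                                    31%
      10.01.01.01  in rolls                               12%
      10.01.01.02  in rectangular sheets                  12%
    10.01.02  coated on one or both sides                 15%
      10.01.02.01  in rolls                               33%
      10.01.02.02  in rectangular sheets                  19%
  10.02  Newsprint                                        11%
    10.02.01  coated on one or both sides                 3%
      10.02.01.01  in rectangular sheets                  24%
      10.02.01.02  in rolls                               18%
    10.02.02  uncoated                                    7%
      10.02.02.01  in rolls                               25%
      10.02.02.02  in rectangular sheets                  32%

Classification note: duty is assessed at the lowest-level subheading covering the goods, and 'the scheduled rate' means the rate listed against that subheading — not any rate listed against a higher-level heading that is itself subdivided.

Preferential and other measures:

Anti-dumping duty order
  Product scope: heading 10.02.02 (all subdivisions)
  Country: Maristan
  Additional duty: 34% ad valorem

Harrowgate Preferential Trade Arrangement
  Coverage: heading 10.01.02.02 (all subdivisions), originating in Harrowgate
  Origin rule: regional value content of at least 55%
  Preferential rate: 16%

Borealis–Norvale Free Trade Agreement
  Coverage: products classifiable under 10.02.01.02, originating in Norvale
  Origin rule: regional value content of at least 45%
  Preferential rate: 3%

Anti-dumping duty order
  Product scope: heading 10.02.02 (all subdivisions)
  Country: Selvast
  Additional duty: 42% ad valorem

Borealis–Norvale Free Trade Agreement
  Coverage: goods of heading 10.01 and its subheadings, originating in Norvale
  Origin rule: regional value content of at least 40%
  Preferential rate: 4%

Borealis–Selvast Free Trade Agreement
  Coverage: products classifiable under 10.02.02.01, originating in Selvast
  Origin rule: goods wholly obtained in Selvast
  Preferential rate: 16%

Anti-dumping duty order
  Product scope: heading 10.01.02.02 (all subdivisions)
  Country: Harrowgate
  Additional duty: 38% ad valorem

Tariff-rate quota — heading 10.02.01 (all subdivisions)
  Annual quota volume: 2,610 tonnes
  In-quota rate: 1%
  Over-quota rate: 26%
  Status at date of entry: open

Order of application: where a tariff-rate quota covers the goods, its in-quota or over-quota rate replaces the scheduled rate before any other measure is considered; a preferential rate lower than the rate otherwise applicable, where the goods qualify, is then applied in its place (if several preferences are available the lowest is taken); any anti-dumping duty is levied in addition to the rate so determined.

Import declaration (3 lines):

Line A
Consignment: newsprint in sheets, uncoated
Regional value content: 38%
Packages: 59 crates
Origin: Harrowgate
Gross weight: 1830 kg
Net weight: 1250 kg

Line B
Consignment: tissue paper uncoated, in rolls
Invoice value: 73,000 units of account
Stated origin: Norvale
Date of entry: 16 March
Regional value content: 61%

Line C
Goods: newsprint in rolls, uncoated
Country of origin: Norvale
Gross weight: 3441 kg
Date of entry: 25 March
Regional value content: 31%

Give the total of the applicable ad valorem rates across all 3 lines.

61%

Line A: newsprint → 10.02; uncoated → 10.02.02; in sheets → 10.02.02.02. Scheduled 32%. Harrowgate agreement on 10.01.02.02: 10.02.02.02 not covered. → 32%.
Line B: tissue paper → 10.01; uncoated → 10.01.01; in rolls → 10.01.01.01. Scheduled 12%. Norvale agreement on 10.02.01.02: 10.01.01.01 not covered; Norvale agreement on 10.01: RVC ≥ 40% → 4% available; preferential 4%. → 4%.
Line C: newsprint → 10.02; uncoated → 10.02.02; in rolls → 10.02.02.01. Scheduled 25%. Norvale agreement on 10.02.01.02: 10.02.02.01 not covered; Norvale agreement on 10.01: 10.02.02.01 not covered. → 25%.
Sum: 32% + 4% + 25% = 61%.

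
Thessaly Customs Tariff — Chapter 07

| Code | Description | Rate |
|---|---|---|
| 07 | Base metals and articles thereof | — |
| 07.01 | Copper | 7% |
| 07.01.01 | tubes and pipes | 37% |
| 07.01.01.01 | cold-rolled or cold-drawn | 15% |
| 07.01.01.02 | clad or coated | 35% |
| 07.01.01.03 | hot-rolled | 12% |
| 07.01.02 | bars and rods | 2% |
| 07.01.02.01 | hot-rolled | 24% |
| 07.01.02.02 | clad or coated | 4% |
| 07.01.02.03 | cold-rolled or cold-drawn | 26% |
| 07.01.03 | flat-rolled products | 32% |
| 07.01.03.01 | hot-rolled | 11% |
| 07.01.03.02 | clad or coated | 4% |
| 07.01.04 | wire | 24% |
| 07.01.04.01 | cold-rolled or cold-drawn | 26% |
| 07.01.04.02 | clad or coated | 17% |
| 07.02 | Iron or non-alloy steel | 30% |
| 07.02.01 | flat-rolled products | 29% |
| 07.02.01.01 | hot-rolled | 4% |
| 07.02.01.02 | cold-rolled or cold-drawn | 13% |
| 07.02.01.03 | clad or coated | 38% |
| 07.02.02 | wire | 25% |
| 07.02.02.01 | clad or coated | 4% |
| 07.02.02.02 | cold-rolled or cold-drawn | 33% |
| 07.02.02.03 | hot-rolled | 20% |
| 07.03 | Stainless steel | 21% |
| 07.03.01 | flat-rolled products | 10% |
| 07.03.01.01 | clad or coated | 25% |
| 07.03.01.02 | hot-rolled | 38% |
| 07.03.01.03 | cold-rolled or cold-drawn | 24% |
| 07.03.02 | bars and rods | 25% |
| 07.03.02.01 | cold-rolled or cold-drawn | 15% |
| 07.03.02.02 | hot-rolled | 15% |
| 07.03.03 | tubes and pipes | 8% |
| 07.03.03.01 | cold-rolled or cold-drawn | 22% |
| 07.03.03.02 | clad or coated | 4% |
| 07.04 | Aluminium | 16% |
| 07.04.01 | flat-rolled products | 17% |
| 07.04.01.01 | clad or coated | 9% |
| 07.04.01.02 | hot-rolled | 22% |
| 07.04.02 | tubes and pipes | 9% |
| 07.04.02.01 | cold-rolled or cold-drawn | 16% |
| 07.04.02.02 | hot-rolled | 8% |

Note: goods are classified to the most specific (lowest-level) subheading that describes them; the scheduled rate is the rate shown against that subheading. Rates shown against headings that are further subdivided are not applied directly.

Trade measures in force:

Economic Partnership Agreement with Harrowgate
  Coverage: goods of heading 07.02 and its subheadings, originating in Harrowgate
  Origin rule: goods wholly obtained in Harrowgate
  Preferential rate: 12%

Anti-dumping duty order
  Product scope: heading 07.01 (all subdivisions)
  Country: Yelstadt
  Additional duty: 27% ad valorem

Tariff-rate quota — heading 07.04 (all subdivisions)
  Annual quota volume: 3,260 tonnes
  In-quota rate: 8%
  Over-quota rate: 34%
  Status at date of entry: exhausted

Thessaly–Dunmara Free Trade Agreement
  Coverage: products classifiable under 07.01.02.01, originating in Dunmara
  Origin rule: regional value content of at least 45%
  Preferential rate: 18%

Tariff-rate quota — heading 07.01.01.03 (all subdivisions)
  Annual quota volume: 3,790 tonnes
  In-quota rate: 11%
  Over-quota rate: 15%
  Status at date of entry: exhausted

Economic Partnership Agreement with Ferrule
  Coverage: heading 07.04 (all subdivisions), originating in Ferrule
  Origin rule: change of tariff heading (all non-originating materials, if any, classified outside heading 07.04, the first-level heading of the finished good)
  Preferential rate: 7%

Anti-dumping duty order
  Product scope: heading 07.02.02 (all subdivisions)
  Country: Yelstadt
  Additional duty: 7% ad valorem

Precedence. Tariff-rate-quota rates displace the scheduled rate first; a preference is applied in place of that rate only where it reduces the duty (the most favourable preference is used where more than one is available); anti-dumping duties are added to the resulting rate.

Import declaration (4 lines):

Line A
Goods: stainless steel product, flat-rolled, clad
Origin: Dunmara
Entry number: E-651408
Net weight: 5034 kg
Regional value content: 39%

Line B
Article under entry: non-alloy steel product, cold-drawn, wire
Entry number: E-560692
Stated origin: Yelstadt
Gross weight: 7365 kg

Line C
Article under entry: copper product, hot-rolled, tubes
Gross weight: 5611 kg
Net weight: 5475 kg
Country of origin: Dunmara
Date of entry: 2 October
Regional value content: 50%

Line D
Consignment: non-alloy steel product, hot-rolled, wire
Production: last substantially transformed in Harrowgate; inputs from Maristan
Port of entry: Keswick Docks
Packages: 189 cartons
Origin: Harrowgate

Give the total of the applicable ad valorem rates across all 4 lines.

100%

Line A: stainless steel → 07.03; flat-rolled → 07.03.01; clad → 07.03.01.01. Scheduled 25%. Dunmara agreement on 07.01.02.01: 07.03.01.01 not covered. → 25%.
Line B: non-alloy steel → 07.02; wire → 07.02.02; cold-drawn → 07.02.02.02. Scheduled 33%. anti-dumping (Yelstadt, 07.02.02): +7%; total 33% + 7% = 40%. → 40%.
Line C: copper → 07.01; tubes → 07.01.01; hot-rolled → 07.01.01.03. Scheduled 12%. quota on 07.01.01.03 exhausted → over-quota 15%; Dunmara agreement on 07.01.02.01: 07.01.01.03 not covered. → 15%.
Line D: non-alloy steel → 07.02; wire → 07.02.02; hot-rolled → 07.02.02.03. Scheduled 20%. Harrowgate agreement on 07.02: not wholly obtained. → 20%.
Sum: 25% + 40% + 15% + 20% = 100%.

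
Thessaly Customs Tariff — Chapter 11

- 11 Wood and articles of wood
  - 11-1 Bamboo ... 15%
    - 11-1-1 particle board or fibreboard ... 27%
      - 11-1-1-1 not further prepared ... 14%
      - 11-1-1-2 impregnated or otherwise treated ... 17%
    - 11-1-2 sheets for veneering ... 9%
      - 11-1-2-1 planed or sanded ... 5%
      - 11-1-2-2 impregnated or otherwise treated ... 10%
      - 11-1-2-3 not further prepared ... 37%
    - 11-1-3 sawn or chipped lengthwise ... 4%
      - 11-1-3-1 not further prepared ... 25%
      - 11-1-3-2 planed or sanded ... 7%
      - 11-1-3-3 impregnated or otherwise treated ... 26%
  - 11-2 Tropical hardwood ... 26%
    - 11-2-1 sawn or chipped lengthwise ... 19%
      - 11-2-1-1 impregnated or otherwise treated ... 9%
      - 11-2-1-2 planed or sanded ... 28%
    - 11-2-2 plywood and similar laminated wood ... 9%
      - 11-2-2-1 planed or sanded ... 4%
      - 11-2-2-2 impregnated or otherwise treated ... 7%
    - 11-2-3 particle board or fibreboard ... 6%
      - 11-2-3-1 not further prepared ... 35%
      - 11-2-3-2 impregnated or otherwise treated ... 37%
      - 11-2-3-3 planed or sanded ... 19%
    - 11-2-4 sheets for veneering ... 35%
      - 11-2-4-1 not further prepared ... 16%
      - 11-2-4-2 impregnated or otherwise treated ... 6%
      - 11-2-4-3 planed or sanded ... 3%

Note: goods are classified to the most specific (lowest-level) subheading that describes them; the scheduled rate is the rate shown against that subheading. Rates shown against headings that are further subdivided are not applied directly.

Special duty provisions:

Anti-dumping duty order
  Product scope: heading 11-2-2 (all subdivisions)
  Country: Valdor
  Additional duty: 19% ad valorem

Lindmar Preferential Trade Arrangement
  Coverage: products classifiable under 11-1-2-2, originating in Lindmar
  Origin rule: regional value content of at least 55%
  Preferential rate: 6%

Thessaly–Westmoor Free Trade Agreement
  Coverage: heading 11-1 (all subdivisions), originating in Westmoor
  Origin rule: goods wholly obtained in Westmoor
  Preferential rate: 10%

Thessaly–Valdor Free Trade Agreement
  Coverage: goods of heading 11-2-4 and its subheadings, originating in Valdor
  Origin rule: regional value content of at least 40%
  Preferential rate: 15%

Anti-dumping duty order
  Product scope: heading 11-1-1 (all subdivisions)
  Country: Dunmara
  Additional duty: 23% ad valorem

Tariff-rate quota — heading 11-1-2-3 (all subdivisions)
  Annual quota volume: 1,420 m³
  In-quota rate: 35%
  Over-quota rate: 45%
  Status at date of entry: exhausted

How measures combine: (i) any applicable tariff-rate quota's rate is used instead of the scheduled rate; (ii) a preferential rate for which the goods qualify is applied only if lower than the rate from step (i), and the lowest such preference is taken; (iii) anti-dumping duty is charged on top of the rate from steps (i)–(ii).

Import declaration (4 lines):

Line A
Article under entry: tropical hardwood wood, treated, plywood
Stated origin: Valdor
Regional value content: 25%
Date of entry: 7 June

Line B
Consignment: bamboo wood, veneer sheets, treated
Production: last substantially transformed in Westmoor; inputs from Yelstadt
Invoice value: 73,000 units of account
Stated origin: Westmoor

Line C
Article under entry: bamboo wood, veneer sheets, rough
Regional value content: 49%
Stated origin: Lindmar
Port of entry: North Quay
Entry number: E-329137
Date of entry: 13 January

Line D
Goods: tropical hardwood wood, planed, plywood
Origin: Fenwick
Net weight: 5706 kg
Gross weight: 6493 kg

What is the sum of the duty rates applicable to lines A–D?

85%

Line A: tropical hardwood → 11-2; plywood → 11-2-2; treated → 11-2-2-2. Scheduled 7%. Valdor agreement on 11-2-4: 11-2-2-2 not covered; anti-dumping (Valdor, 11-2-2): +19%; total 7% + 19% = 26%. → 26%.
Line B: bamboo → 11-1; veneer sheets → 11-1-2; treated → 11-1-2-2. Scheduled 10%. Westmoor agreement on 11-1: not wholly obtained. → 10%.
Line C: bamboo → 11-1; veneer sheets → 11-1-2; rough → 11-1-2-3. Scheduled 37%. quota on 11-1-2-3 exhausted → over-quota 45%; Lindmar agreement on 11-1-2-2: 11-1-2-3 not covered. → 45%.
Line D: tropical hardwood → 11-2; plywood → 11-2-2; planed → 11-2-2-1. Scheduled 4%. No special measure applies. → 4%.
Sum: 26% + 10% + 45% + 4% = 85%.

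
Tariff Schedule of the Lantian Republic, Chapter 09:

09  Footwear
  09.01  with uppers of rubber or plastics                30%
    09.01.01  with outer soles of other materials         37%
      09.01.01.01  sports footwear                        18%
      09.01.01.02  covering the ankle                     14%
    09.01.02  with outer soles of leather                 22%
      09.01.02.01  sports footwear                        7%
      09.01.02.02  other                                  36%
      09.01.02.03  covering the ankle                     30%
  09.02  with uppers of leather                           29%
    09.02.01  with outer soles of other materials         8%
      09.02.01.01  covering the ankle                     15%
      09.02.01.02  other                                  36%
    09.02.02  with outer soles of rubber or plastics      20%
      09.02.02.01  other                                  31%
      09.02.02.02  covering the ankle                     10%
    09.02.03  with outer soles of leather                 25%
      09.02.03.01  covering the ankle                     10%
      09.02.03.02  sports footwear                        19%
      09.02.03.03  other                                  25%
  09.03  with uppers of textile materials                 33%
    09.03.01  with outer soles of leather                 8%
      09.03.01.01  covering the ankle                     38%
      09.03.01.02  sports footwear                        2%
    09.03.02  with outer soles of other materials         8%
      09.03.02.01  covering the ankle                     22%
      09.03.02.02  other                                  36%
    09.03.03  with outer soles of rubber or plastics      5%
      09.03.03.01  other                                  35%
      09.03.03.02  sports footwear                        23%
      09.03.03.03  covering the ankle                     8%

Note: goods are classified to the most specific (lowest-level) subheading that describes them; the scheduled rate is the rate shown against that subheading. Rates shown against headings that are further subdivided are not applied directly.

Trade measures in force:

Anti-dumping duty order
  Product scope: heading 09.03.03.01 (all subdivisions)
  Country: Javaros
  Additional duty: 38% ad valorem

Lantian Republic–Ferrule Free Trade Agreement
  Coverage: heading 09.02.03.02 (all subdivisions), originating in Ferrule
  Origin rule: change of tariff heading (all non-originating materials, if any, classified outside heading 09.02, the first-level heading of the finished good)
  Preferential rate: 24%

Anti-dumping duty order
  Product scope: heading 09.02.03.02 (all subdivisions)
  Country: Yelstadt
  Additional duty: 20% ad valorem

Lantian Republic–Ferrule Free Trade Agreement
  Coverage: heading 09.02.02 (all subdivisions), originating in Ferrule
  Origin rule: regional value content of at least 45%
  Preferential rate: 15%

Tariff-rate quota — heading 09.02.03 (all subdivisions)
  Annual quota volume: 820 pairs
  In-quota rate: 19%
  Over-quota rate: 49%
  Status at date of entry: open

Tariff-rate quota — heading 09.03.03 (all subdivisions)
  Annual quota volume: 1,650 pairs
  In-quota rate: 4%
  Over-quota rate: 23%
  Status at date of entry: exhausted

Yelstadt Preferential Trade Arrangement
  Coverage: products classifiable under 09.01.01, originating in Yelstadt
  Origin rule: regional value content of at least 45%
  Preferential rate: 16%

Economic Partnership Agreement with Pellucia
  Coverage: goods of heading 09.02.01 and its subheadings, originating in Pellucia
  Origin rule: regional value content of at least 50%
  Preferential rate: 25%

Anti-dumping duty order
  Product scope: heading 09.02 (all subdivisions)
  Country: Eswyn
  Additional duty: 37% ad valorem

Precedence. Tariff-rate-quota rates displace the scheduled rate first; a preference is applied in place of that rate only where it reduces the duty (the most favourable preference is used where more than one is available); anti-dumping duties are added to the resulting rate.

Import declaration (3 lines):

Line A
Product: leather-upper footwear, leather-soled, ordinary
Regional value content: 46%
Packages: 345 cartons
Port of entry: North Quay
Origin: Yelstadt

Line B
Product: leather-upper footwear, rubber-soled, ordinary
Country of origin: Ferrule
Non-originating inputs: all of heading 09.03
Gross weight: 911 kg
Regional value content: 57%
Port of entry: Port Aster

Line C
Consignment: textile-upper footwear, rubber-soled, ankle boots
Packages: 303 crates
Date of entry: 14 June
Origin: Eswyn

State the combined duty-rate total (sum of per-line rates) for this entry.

57%

Line A: leather-upper → 09.02; leather-soled → 09.02.03; ordinary → 09.02.03.03. Scheduled 25%. quota on 09.02.03 open → in-quota 19%; Yelstadt agreement on 09.01.01: 09.02.03.03 not covered. → 19%.
Line B: leather-upper → 09.02; rubber-soled → 09.02.02; ordinary → 09.02.02.01. Scheduled 31%. Ferrule agreement on 09.02.03.02: 09.02.02.01 not covered; Ferrule agreement on 09.02.02: RVC ≥ 45% → 15% available; preferential 15%. → 15%.
Line C: textile-upper → 09.03; rubber-soled → 09.03.03; ankle boots → 09.03.03.03. Scheduled 8%. quota on 09.03.03 exhausted → over-quota 23%. → 23%.
Sum: 19% + 15% + 23% = 57%.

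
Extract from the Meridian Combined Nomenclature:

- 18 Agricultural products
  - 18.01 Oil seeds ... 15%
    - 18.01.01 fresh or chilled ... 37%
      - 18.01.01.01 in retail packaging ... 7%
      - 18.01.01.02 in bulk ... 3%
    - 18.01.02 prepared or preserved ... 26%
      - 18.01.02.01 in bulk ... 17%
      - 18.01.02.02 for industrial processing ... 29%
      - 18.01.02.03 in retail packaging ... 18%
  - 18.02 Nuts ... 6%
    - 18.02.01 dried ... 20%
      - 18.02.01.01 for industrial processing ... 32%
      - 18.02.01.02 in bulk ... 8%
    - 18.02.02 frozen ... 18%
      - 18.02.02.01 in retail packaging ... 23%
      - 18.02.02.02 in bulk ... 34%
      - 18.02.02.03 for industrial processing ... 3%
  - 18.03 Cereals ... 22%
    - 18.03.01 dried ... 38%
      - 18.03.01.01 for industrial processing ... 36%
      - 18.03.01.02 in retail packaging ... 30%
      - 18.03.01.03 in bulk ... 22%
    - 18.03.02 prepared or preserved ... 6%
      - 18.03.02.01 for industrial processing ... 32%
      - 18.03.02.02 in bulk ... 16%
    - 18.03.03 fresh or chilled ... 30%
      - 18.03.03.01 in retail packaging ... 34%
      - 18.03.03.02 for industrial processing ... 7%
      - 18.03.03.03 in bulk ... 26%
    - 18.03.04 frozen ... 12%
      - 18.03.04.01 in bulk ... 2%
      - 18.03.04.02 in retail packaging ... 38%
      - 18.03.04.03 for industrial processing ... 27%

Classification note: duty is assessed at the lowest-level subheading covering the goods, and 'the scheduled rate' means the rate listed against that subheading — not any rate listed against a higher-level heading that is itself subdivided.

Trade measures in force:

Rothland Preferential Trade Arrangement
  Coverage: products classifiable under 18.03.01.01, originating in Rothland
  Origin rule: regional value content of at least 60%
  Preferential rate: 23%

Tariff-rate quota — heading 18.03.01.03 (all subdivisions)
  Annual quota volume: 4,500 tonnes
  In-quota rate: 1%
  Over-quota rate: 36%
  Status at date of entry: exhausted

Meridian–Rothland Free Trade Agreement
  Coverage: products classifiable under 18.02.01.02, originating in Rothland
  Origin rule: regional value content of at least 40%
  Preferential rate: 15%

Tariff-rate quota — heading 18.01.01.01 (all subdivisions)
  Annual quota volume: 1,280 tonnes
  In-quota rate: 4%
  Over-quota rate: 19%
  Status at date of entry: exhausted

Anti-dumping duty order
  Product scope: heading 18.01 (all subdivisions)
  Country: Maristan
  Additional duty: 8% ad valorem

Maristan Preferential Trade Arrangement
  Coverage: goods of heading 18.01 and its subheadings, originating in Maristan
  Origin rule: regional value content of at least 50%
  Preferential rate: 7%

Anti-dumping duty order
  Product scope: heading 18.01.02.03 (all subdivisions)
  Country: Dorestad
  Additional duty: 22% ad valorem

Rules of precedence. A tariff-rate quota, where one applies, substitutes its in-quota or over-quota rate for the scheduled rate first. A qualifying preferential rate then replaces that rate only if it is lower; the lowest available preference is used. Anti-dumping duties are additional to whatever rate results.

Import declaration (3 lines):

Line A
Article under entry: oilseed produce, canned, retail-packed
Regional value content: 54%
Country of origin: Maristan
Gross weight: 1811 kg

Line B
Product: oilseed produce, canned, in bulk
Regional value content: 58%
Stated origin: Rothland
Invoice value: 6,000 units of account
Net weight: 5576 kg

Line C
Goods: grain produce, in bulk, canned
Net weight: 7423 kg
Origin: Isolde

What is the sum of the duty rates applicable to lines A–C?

Line A: oilseed → 18.01; canned → 18.01.02; retail-packed → 18.01.02.03. Scheduled 18%. Maristan agreement on 18.01: RVC ≥ 50% → 7% available; preferential 7%; anti-dumping (Maristan, 18.01): +8%; total 7% + 8% = 15%. → 15%.
Line B: oilseed → 18.01; canned → 18.01.02; in bulk → 18.01.02.01. Scheduled 17%. Rothland agreement on 18.03.01.01: 18.01.02.01 not covered; Rothland agreement on 18.02.01.02: 18.01.02.01 not covered. → 17%.
Line C: grain → 18.03; canned → 18.03.02; in bulk → 18.03.02.02. Scheduled 16%. No special measure applies. → 16%.
Sum: 15% + 17% + 16% = 48%.

48%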